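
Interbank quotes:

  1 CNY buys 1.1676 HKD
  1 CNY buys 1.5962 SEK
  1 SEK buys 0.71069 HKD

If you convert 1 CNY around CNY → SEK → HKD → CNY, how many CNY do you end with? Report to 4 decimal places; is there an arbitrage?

0.9716 (arbitrage exists)

Around CNY → SEK → HKD → CNY: 1 × 1.5962 × 0.71069 ÷ 1.1676 = 0.971568
Product < 1; profitable direction is CNY → HKD → SEK → CNY.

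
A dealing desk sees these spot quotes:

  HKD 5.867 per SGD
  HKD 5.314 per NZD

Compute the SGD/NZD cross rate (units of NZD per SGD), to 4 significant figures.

SGD/NZD = 1.104

1 SGD × 5.867 = 5.867 HKD
5.867 HKD ÷ 5.314 = 1.10406 NZD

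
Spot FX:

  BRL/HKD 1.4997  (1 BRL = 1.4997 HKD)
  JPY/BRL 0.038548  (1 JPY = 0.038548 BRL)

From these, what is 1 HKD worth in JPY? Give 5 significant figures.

HKD/JPY = 17.298

1 HKD ÷ 1.4997 = 0.6668 BRL
0.6668 BRL ÷ 0.038548 = 17.2979 JPY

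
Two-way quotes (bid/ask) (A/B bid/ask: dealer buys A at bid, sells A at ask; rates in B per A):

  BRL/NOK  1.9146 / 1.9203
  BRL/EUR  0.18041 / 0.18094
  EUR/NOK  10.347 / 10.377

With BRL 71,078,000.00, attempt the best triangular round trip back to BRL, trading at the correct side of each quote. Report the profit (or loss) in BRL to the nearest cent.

Net profit: BRL 1,400,108.52

Best loop BRL → NOK → EUR → BRL:
BRL 71,078,000.00 × 1.9146 (sell BRL at bid) = NOK 136,085,938.80
NOK 136,085,938.80 ÷ 10.377 (buy EUR at ask) = EUR 13,114,188.96
EUR 13,114,188.96 ÷ 0.18094 (buy BRL at ask) = BRL 72,478,108.52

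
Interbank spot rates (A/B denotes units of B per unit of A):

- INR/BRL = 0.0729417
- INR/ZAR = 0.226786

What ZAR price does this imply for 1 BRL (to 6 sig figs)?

BRL/ZAR = 3.10914

1 BRL ÷ 0.0729417 = 13.7096 INR
13.7096 INR × 0.226786 = 3.10914 ZAR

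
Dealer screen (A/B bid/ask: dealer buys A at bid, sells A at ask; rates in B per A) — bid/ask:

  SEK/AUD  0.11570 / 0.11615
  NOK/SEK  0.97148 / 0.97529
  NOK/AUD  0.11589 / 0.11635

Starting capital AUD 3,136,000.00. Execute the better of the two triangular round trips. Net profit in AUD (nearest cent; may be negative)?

Net profit: AUD 72,256.12

Best loop AUD → SEK → NOK → AUD:
AUD 3,136,000.00 ÷ 0.11615 (buy SEK at ask) = SEK 26,999,569.52
SEK 26,999,569.52 ÷ 0.97529 (buy NOK at ask) = NOK 27,683,632.07
NOK 27,683,632.07 × 0.11589 (sell NOK at bid) = AUD 3,208,256.12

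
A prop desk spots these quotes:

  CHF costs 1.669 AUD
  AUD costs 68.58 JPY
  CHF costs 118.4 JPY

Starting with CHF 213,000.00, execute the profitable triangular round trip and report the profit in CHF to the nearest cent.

Profitable loop is CHF → JPY → AUD → CHF:
CHF 213,000.00 × 118.4 = JPY 25,219,200
JPY 25,219,200 ÷ 68.58 = AUD 367,734.03
AUD 367,734.03 ÷ 1.669 = CHF 220,331.96
Profit = CHF 220,331.96 − CHF 213,000.00

Profit: CHF 7,331.96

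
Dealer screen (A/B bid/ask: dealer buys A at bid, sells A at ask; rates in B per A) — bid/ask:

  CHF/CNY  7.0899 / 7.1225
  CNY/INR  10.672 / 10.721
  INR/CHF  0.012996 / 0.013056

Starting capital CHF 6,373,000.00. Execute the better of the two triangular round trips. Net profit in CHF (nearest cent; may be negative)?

Best loop CHF → INR → CNY → CHF:
CHF 6,373,000.00 ÷ 0.013056 (buy INR at ask) = INR 488,128,063.73
INR 488,128,063.73 ÷ 10.721 (buy CNY at ask) = CNY 45,530,087.09
CNY 45,530,087.09 ÷ 7.1225 (buy CHF at ask) = CHF 6,392,430.62

Net profit: CHF 19,430.62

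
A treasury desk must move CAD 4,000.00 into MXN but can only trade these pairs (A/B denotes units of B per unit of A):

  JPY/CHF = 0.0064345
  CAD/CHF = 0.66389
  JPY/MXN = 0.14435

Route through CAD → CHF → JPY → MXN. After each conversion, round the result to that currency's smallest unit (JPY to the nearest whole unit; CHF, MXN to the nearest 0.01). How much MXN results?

CAD 4,000.00 × 0.66389 = CHF 2,655.56
CHF 2,655.56 ÷ 0.0064345 = JPY 412,707
JPY 412,707 × 0.14435 = MXN 59,574.26

MXN 59,574.26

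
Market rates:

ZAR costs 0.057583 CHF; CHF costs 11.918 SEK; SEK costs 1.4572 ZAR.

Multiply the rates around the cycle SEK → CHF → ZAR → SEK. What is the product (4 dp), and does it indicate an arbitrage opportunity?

Around SEK → CHF → ZAR → SEK: 1 ÷ 11.918 ÷ 0.057583 ÷ 1.4572 = 0.999961
Product ≈ 1 (deviation 0.004%, within rounding noise).

1.0000 (no arbitrage)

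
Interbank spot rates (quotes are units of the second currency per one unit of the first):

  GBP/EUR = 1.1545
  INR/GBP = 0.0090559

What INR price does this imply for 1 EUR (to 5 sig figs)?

EUR/INR = 95.648

1 EUR ÷ 1.1545 = 0.866176 GBP
0.866176 GBP ÷ 0.0090559 = 95.6477 INR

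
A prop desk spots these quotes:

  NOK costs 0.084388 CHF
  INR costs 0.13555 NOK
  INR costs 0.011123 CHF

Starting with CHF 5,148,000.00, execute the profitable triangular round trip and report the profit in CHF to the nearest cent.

Profit: CHF 146,157.01

Profitable loop is CHF → INR → NOK → CHF:
CHF 5,148,000.00 ÷ 0.011123 = INR 462,824,777.49
INR 462,824,777.49 × 0.13555 = NOK 62,735,898.59
NOK 62,735,898.59 × 0.084388 = CHF 5,294,157.01
Profit = CHF 5,294,157.01 − CHF 5,148,000.00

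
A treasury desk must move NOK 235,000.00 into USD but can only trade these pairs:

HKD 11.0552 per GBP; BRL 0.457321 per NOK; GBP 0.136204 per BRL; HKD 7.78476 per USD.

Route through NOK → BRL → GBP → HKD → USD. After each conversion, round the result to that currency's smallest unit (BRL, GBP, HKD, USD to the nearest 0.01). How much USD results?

NOK 235,000.00 × 0.457321 = BRL 107,470.43
BRL 107,470.43 × 0.136204 = GBP 14,637.90
GBP 14,637.90 × 11.0552 = HKD 161,824.91
HKD 161,824.91 ÷ 7.78476 = USD 20,787.40

USD 20,787.40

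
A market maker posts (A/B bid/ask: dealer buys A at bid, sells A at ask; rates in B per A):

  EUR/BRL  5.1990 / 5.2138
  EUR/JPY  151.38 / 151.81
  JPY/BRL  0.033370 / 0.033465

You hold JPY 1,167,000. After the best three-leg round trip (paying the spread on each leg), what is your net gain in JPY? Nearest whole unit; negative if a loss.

Net profit: JPY 27,262

Best loop JPY → EUR → BRL → JPY:
JPY 1,167,000 ÷ 151.81 (buy EUR at ask) = EUR 7,687.24
EUR 7,687.24 × 5.1990 (sell EUR at bid) = BRL 39,965.96
BRL 39,965.96 ÷ 0.033465 (buy JPY at ask) = JPY 1,194,262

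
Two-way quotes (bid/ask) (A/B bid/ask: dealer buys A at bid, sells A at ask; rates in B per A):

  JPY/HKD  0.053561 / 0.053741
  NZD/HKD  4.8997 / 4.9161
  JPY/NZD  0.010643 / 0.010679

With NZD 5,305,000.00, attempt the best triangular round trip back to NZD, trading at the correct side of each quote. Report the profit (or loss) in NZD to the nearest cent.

Net profit: NZD 107,311.33

Best loop NZD → JPY → HKD → NZD:
NZD 5,305,000.00 ÷ 0.010679 (buy JPY at ask) = JPY 496,769,360
JPY 496,769,360 × 0.053561 (sell JPY at bid) = HKD 26,607,463.71
HKD 26,607,463.71 ÷ 4.9161 (buy NZD at ask) = NZD 5,412,311.33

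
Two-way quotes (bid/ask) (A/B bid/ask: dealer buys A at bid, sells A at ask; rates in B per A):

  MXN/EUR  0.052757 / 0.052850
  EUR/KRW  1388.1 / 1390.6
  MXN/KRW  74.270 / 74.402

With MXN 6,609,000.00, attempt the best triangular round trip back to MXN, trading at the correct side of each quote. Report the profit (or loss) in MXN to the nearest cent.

Net profit: MXN 69,854.14

Best loop MXN → KRW → EUR → MXN:
MXN 6,609,000.00 × 74.270 (sell MXN at bid) = KRW 490,850,430
KRW 490,850,430 ÷ 1390.6 (buy EUR at ask) = EUR 352,977.44
EUR 352,977.44 ÷ 0.052850 (buy MXN at ask) = MXN 6,678,854.14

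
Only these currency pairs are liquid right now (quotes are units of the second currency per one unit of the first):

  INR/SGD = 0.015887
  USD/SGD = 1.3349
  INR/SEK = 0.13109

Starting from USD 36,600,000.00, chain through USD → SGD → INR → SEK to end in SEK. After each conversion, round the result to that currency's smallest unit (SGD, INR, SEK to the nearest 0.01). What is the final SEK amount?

USD 36,600,000.00 × 1.3349 = SGD 48,857,340.00
SGD 48,857,340.00 ÷ 0.015887 = INR 3,075,303,077.99
INR 3,075,303,077.99 × 0.13109 = SEK 403,141,480.49

SEK 403,141,480.49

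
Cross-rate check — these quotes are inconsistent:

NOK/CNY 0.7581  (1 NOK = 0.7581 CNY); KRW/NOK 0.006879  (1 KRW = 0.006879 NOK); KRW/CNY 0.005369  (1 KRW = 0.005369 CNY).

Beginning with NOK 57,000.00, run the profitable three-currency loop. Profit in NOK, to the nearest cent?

Profit: NOK 1,683.56

Profitable loop is NOK → KRW → CNY → NOK:
NOK 57,000.00 ÷ 0.006879 = KRW 8,286,088
KRW 8,286,088 × 0.005369 = CNY 44,488.01
CNY 44,488.01 ÷ 0.7581 = NOK 58,683.56
Profit = NOK 58,683.56 − NOK 57,000.00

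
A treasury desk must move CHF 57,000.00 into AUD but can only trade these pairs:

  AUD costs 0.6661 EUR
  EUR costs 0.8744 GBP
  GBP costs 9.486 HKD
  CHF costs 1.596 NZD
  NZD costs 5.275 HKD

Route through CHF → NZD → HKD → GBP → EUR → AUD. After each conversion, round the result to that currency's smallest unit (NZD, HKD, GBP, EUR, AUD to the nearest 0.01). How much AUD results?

CHF 57,000.00 × 1.596 = NZD 90,972.00
NZD 90,972.00 × 5.275 = HKD 479,877.30
HKD 479,877.30 ÷ 9.486 = GBP 50,587.95
GBP 50,587.95 ÷ 0.8744 = EUR 57,854.47
EUR 57,854.47 ÷ 0.6661 = AUD 86,855.53

AUD 86,855.53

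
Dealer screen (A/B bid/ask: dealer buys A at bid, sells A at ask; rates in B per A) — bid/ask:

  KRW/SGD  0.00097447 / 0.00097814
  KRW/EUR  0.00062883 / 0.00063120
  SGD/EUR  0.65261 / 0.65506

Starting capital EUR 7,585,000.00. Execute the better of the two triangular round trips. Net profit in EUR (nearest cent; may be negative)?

Best loop EUR → KRW → SGD → EUR:
EUR 7,585,000.00 ÷ 0.00063120 (buy KRW at ask) = KRW 12,016,793,409
KRW 12,016,793,409 × 0.00097447 (sell KRW at bid) = SGD 11,710,004.67
SGD 11,710,004.67 × 0.65261 (sell SGD at bid) = EUR 7,642,066.15

Net profit: EUR 57,066.15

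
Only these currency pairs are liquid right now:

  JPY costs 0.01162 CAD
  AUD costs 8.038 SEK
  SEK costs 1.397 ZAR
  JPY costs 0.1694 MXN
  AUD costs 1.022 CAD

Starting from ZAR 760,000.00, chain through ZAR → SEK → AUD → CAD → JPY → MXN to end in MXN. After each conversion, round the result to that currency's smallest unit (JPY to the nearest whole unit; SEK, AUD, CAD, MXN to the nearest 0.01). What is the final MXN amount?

MXN 1,008,387.38

ZAR 760,000.00 ÷ 1.397 = SEK 544,022.91
SEK 544,022.91 ÷ 8.038 = AUD 67,681.38
AUD 67,681.38 × 1.022 = CAD 69,170.37
CAD 69,170.37 ÷ 0.01162 = JPY 5,952,700
JPY 5,952,700 × 0.1694 = MXN 1,008,387.38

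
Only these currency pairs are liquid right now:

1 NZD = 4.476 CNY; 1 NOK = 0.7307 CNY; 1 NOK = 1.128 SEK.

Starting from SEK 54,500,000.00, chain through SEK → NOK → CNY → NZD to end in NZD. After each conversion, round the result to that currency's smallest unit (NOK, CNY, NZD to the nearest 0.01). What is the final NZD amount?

SEK 54,500,000.00 ÷ 1.128 = NOK 48,315,602.84
NOK 48,315,602.84 × 0.7307 = CNY 35,304,211.00
CNY 35,304,211.00 ÷ 4.476 = NZD 7,887,446.60

NZD 7,887,446.60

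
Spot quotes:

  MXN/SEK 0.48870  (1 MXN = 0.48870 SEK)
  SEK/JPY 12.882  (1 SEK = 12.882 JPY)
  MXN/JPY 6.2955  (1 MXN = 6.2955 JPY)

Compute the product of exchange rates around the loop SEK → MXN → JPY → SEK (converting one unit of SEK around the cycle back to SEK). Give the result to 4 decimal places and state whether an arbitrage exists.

Around SEK → MXN → JPY → SEK: 1 ÷ 0.48870 × 6.2955 ÷ 12.882 = 1.000011
Product ≈ 1 (deviation 0.001%, within rounding noise).

1.0000 (no arbitrage)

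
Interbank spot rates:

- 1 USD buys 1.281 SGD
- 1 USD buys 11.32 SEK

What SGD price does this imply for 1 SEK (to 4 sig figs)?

SEK/SGD = 0.1132

1 SEK ÷ 11.32 = 0.0883392 USD
0.0883392 USD × 1.281 = 0.113163 SGD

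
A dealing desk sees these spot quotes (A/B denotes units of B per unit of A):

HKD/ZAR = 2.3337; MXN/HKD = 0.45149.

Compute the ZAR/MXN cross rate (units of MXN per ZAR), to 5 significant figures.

1 ZAR ÷ 2.3337 = 0.428504 HKD
0.428504 HKD ÷ 0.45149 = 0.949089 MXN

ZAR/MXN = 0.94909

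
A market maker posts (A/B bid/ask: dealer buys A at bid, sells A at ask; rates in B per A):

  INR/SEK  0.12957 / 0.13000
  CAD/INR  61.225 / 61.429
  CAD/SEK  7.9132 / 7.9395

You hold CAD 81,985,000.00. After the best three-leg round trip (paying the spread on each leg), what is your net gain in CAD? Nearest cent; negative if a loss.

Net result: CAD -67,912.95 (no profitable arbitrage after spreads)

Best loop CAD → INR → SEK → CAD:
CAD 81,985,000.00 × 61.225 (sell CAD at bid) = INR 5,019,531,625.00
INR 5,019,531,625.00 × 0.12957 (sell INR at bid) = SEK 650,380,712.65
SEK 650,380,712.65 ÷ 7.9395 (buy CAD at ask) = CAD 81,917,087.05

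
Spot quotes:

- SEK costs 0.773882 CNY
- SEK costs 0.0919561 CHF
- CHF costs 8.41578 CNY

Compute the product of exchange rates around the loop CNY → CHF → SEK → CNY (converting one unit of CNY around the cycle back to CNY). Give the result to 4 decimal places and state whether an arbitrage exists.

1.0000 (no arbitrage)

Around CNY → CHF → SEK → CNY: 1 ÷ 8.41578 ÷ 0.0919561 × 0.773882 = 1.000000
Product ≈ 1 (deviation 0.000%, within rounding noise).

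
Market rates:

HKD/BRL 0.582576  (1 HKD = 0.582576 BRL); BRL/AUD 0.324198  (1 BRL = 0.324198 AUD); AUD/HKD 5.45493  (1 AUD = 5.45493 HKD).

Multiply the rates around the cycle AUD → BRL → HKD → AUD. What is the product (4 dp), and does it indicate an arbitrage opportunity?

Around AUD → BRL → HKD → AUD: 1 ÷ 0.324198 ÷ 0.582576 ÷ 5.45493 = 0.970617
Product < 1; profitable direction is AUD → HKD → BRL → AUD.

0.9706 (arbitrage exists)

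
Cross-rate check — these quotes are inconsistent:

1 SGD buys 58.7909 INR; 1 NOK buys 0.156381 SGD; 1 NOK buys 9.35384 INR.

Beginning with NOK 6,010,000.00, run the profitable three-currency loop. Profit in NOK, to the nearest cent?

Profitable loop is NOK → INR → SGD → NOK:
NOK 6,010,000.00 × 9.35384 = INR 56,216,578.40
INR 56,216,578.40 ÷ 58.7909 = SGD 956,212.24
SGD 956,212.24 ÷ 0.156381 = NOK 6,114,631.85
Profit = NOK 6,114,631.85 − NOK 6,010,000.00

Profit: NOK 104,631.85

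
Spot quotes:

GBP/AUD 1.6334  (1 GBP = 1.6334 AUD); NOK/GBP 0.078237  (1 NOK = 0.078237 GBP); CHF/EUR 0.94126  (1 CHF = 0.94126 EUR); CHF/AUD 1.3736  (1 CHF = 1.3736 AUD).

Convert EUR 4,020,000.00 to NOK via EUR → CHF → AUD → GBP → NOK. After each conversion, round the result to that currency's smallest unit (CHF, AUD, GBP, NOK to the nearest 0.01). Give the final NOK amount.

EUR 4,020,000.00 ÷ 0.94126 = CHF 4,270,870.96
CHF 4,270,870.96 × 1.3736 = AUD 5,866,468.35
AUD 5,866,468.35 ÷ 1.6334 = GBP 3,591,568.72
GBP 3,591,568.72 ÷ 0.078237 = NOK 45,906,268.39

NOK 45,906,268.39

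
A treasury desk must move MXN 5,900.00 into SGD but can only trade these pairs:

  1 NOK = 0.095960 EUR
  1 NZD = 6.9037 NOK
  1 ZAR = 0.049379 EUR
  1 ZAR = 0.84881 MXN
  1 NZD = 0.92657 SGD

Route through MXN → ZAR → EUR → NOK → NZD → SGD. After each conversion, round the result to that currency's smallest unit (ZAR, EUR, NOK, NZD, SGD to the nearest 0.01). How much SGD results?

SGD 480.06

MXN 5,900.00 ÷ 0.84881 = ZAR 6,950.91
ZAR 6,950.91 × 0.049379 = EUR 343.23
EUR 343.23 ÷ 0.095960 = NOK 3,576.80
NOK 3,576.80 ÷ 6.9037 = NZD 518.10
NZD 518.10 × 0.92657 = SGD 480.06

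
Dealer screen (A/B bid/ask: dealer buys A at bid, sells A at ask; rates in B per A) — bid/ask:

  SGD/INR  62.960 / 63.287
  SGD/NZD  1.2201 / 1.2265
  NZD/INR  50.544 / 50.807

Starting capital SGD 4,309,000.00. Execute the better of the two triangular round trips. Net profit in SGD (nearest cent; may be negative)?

Net profit: SGD 44,615.88

Best loop SGD → INR → NZD → SGD:
SGD 4,309,000.00 × 62.960 (sell SGD at bid) = INR 271,294,640.00
INR 271,294,640.00 ÷ 50.807 (buy NZD at ask) = NZD 5,339,709.88
NZD 5,339,709.88 ÷ 1.2265 (buy SGD at ask) = SGD 4,353,615.88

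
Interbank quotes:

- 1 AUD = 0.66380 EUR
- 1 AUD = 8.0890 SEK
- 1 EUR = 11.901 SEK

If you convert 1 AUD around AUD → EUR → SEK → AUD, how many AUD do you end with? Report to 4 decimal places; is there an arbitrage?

0.9766 (arbitrage exists)

Around AUD → EUR → SEK → AUD: 1 × 0.66380 × 11.901 ÷ 8.0890 = 0.976621
Product < 1; profitable direction is AUD → SEK → EUR → AUD.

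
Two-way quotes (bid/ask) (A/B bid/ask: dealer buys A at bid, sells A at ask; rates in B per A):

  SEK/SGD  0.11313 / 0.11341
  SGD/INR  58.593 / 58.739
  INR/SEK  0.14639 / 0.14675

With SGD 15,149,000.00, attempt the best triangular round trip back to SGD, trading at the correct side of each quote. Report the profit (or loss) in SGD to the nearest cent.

Net profit: SGD 347,297.90

Best loop SGD → SEK → INR → SGD:
SGD 15,149,000.00 ÷ 0.11341 (buy SEK at ask) = SEK 133,577,285.95
SEK 133,577,285.95 ÷ 0.14675 (buy INR at ask) = INR 910,237,042.27
INR 910,237,042.27 ÷ 58.739 (buy SGD at ask) = SGD 15,496,297.90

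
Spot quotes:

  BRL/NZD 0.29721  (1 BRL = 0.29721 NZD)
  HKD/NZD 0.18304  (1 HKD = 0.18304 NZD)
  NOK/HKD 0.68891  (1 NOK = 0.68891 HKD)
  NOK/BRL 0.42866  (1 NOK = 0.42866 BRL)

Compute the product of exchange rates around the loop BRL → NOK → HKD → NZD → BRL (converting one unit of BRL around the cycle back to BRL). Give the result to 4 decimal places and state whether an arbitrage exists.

Around BRL → NOK → HKD → NZD → BRL: 1 ÷ 0.42866 × 0.68891 × 0.18304 ÷ 0.29721 = 0.989765
Product < 1; profitable direction is BRL → NZD → HKD → NOK → BRL.

0.9898 (arbitrage exists)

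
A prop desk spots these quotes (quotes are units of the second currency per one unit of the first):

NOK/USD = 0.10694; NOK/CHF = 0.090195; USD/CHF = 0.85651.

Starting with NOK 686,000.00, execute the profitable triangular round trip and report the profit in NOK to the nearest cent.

Profit: NOK 10,649.40

Profitable loop is NOK → USD → CHF → NOK:
NOK 686,000.00 × 0.10694 = USD 73,360.84
USD 73,360.84 × 0.85651 = CHF 62,834.29
CHF 62,834.29 ÷ 0.090195 = NOK 696,649.40
Profit = NOK 696,649.40 − NOK 686,000.00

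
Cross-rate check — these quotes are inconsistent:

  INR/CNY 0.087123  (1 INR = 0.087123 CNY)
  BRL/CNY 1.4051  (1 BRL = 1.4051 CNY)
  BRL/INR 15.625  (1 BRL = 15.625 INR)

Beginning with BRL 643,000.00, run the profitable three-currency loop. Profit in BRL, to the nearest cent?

Profitable loop is BRL → CNY → INR → BRL:
BRL 643,000.00 × 1.4051 = CNY 903,479.30
CNY 903,479.30 ÷ 0.087123 = INR 10,370,158.28
INR 10,370,158.28 ÷ 15.625 = BRL 663,690.13
Profit = BRL 663,690.13 − BRL 643,000.00

Profit: BRL 20,690.13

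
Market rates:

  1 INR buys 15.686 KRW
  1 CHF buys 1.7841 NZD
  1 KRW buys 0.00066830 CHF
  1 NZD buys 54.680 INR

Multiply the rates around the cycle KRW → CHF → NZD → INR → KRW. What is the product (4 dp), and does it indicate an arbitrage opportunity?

1.0227 (arbitrage exists)

Around KRW → CHF → NZD → INR → KRW: 1 × 0.00066830 × 1.7841 × 54.680 × 15.686 = 1.022660
Product > 1; profitable direction is KRW → CHF → NZD → INR → KRW.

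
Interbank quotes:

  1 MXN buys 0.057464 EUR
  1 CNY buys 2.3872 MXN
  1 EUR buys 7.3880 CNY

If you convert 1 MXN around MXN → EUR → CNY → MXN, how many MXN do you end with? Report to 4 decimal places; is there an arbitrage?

Around MXN → EUR → CNY → MXN: 1 × 0.057464 × 7.3880 × 2.3872 = 1.013472
Product > 1; profitable direction is MXN → EUR → CNY → MXN.

1.0135 (arbitrage exists)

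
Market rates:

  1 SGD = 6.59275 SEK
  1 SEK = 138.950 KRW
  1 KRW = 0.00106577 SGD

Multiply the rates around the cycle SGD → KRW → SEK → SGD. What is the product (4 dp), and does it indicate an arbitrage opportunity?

1.0243 (arbitrage exists)

Around SGD → KRW → SEK → SGD: 1 ÷ 0.00106577 ÷ 138.950 ÷ 6.59275 = 1.024263
Product > 1; profitable direction is SGD → KRW → SEK → SGD.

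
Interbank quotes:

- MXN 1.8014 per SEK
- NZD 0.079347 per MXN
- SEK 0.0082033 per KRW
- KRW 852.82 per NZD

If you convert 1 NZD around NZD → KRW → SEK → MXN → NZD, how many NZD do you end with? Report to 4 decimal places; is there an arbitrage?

Around NZD → KRW → SEK → MXN → NZD: 1 × 852.82 × 0.0082033 × 1.8014 × 0.079347 = 0.999969
Product ≈ 1 (deviation 0.003%, within rounding noise).

1.0000 (no arbitrage)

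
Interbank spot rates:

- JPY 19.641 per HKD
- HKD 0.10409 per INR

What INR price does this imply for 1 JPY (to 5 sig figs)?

JPY/INR = 0.48913

1 JPY ÷ 19.641 = 0.0509139 HKD
0.0509139 HKD ÷ 0.10409 = 0.489133 INR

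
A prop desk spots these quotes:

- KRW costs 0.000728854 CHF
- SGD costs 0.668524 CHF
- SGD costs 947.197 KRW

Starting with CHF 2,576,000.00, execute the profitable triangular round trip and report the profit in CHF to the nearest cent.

Profitable loop is CHF → SGD → KRW → CHF:
CHF 2,576,000.00 ÷ 0.668524 = SGD 3,853,264.80
SGD 3,853,264.80 × 947.197 = KRW 3,649,800,863
KRW 3,649,800,863 × 0.000728854 = CHF 2,660,171.96
Profit = CHF 2,660,171.96 − CHF 2,576,000.00

Profit: CHF 84,171.96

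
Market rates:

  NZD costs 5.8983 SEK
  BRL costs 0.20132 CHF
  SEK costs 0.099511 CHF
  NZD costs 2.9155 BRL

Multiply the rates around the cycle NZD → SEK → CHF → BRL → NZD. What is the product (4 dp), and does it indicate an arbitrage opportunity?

Around NZD → SEK → CHF → BRL → NZD: 1 × 5.8983 × 0.099511 ÷ 0.20132 ÷ 2.9155 = 0.999995
Product ≈ 1 (deviation 0.000%, within rounding noise).

1.0000 (no arbitrage)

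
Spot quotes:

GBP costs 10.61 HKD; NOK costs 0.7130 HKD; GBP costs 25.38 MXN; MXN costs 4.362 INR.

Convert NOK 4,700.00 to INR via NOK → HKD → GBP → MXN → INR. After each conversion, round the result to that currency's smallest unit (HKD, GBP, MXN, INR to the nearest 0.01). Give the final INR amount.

INR 34,965.88

NOK 4,700.00 × 0.7130 = HKD 3,351.10
HKD 3,351.10 ÷ 10.61 = GBP 315.84
GBP 315.84 × 25.38 = MXN 8,016.02
MXN 8,016.02 × 4.362 = INR 34,965.88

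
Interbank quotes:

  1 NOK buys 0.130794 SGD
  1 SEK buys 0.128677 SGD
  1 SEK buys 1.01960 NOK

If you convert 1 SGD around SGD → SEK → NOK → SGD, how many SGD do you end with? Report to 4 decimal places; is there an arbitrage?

Around SGD → SEK → NOK → SGD: 1 ÷ 0.128677 × 1.01960 × 0.130794 = 1.036375
Product > 1; profitable direction is SGD → SEK → NOK → SGD.

1.0364 (arbitrage exists)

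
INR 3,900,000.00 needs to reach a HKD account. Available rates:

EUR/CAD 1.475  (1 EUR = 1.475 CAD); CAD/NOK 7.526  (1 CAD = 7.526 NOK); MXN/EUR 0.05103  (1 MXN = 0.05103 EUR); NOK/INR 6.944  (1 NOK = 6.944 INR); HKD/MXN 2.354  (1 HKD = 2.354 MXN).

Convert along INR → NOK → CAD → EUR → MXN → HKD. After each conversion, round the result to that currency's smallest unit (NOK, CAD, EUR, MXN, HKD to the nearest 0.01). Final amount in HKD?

HKD 421,178.94

INR 3,900,000.00 ÷ 6.944 = NOK 561,635.94
NOK 561,635.94 ÷ 7.526 = CAD 74,626.09
CAD 74,626.09 ÷ 1.475 = EUR 50,593.96
EUR 50,593.96 ÷ 0.05103 = MXN 991,455.22
MXN 991,455.22 ÷ 2.354 = HKD 421,178.94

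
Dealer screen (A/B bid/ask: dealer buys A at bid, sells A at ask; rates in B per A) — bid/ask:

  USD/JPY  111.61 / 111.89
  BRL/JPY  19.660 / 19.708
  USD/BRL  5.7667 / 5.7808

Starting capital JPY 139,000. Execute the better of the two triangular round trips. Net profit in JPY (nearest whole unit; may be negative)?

Net profit: JPY 1,843

Best loop JPY → USD → BRL → JPY:
JPY 139,000 ÷ 111.89 (buy USD at ask) = USD 1,242.29
USD 1,242.29 × 5.7667 (sell USD at bid) = BRL 7,163.92
BRL 7,163.92 × 19.660 (sell BRL at bid) = JPY 140,843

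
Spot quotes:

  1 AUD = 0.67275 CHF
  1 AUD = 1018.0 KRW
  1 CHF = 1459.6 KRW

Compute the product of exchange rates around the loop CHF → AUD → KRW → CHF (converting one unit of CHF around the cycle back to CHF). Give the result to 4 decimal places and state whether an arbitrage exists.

Around CHF → AUD → KRW → CHF: 1 ÷ 0.67275 × 1018.0 ÷ 1459.6 = 1.036717
Product > 1; profitable direction is CHF → AUD → KRW → CHF.

1.0367 (arbitrage exists)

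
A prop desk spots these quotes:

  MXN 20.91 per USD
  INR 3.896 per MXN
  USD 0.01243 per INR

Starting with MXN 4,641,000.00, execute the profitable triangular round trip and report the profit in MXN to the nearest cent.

Profitable loop is MXN → INR → USD → MXN:
MXN 4,641,000.00 × 3.896 = INR 18,081,336.00
INR 18,081,336.00 × 0.01243 = USD 224,751.01
USD 224,751.01 × 20.91 = MXN 4,699,543.55
Profit = MXN 4,699,543.55 − MXN 4,641,000.00

Profit: MXN 58,543.55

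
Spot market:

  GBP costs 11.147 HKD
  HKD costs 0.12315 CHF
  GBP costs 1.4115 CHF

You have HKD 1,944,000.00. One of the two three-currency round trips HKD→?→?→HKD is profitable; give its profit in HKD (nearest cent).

Profit: HKD 54,870.81

Profitable loop is HKD → GBP → CHF → HKD:
HKD 1,944,000.00 ÷ 11.147 = GBP 174,396.70
GBP 174,396.70 × 1.4115 = CHF 246,160.94
CHF 246,160.94 ÷ 0.12315 = HKD 1,998,870.81
Profit = HKD 1,998,870.81 − HKD 1,944,000.00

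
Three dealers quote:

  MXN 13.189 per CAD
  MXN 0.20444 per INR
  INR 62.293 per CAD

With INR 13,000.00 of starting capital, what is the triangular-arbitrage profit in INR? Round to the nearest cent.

Profitable loop is INR → CAD → MXN → INR:
INR 13,000.00 ÷ 62.293 = CAD 208.69
CAD 208.69 × 13.189 = MXN 2,752.43
MXN 2,752.43 ÷ 0.20444 = INR 13,463.26
Profit = INR 13,463.26 − INR 13,000.00

Profit: INR 463.26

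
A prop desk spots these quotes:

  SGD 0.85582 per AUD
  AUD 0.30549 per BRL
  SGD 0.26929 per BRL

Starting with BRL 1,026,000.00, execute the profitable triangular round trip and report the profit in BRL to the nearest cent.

Profit: BRL 30,788.69

Profitable loop is BRL → SGD → AUD → BRL:
BRL 1,026,000.00 × 0.26929 = SGD 276,291.54
SGD 276,291.54 ÷ 0.85582 = AUD 322,838.38
AUD 322,838.38 ÷ 0.30549 = BRL 1,056,788.69
Profit = BRL 1,056,788.69 − BRL 1,026,000.00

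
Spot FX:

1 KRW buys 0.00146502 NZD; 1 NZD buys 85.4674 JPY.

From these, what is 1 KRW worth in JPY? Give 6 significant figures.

1 KRW × 0.00146502 = 0.00146502 NZD
0.00146502 NZD × 85.4674 = 0.125211 JPY

KRW/JPY = 0.125211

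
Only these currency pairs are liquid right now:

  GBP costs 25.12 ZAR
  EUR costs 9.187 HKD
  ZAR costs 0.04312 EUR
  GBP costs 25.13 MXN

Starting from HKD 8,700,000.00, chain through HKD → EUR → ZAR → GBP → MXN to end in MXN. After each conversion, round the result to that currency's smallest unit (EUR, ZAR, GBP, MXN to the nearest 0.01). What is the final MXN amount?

HKD 8,700,000.00 ÷ 9.187 = EUR 946,990.31
EUR 946,990.31 ÷ 0.04312 = ZAR 21,961,741.88
ZAR 21,961,741.88 ÷ 25.12 = GBP 874,273.16
GBP 874,273.16 × 25.13 = MXN 21,970,484.51

MXN 21,970,484.51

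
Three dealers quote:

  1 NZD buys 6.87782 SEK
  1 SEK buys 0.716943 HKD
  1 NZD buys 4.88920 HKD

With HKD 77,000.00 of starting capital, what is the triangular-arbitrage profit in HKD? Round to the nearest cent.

Profit: HKD 658.39

Profitable loop is HKD → NZD → SEK → HKD:
HKD 77,000.00 ÷ 4.88920 = NZD 15,749.00
NZD 15,749.00 × 6.87782 = SEK 108,318.77
SEK 108,318.77 × 0.716943 = HKD 77,658.39
Profit = HKD 77,658.39 − HKD 77,000.00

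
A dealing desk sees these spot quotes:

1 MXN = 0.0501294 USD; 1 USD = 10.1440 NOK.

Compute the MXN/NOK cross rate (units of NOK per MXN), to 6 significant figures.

1 MXN × 0.0501294 = 0.0501294 USD
0.0501294 USD × 10.1440 = 0.508513 NOK

MXN/NOK = 0.508513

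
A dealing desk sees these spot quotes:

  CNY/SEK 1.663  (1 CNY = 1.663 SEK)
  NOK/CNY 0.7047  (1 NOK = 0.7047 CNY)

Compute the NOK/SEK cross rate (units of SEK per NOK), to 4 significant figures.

NOK/SEK = 1.172

1 NOK × 0.7047 = 0.7047 CNY
0.7047 CNY × 1.663 = 1.17192 SEK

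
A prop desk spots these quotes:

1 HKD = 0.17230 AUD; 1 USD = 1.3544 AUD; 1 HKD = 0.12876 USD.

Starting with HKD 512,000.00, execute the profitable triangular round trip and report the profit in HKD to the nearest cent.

Profit: HKD 6,218.12

Profitable loop is HKD → USD → AUD → HKD:
HKD 512,000.00 × 0.12876 = USD 65,925.12
USD 65,925.12 × 1.3544 = AUD 89,288.98
AUD 89,288.98 ÷ 0.17230 = HKD 518,218.12
Profit = HKD 518,218.12 − HKD 512,000.00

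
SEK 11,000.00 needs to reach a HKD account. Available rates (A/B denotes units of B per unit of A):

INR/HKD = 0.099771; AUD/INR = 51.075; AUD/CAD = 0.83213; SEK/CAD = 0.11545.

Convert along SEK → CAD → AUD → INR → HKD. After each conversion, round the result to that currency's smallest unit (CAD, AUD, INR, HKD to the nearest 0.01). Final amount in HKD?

SEK 11,000.00 × 0.11545 = CAD 1,269.95
CAD 1,269.95 ÷ 0.83213 = AUD 1,526.14
AUD 1,526.14 × 51.075 = INR 77,947.60
INR 77,947.60 × 0.099771 = HKD 7,776.91

HKD 7,776.91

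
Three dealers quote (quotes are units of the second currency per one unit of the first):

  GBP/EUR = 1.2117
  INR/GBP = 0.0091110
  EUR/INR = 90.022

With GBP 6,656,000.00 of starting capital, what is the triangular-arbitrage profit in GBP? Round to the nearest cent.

Profitable loop is GBP → INR → EUR → GBP:
GBP 6,656,000.00 ÷ 0.0091110 = INR 730,545,494.46
INR 730,545,494.46 ÷ 90.022 = EUR 8,115,188.45
EUR 8,115,188.45 ÷ 1.2117 = GBP 6,697,357.80
Profit = GBP 6,697,357.80 − GBP 6,656,000.00

Profit: GBP 41,357.80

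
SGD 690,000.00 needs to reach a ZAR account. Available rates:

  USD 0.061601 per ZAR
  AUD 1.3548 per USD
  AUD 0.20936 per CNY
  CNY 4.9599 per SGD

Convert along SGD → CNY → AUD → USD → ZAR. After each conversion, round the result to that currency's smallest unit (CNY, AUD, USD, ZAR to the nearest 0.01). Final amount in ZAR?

ZAR 8,585,246.51

SGD 690,000.00 × 4.9599 = CNY 3,422,331.00
CNY 3,422,331.00 × 0.20936 = AUD 716,499.22
AUD 716,499.22 ÷ 1.3548 = USD 528,859.77
USD 528,859.77 ÷ 0.061601 = ZAR 8,585,246.51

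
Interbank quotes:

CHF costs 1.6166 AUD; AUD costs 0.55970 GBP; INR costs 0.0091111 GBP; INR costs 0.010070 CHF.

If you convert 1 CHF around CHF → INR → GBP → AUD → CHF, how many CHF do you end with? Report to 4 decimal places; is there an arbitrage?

1.0000 (no arbitrage)

Around CHF → INR → GBP → AUD → CHF: 1 ÷ 0.010070 × 0.0091111 ÷ 0.55970 ÷ 1.6166 = 0.999962
Product ≈ 1 (deviation 0.004%, within rounding noise).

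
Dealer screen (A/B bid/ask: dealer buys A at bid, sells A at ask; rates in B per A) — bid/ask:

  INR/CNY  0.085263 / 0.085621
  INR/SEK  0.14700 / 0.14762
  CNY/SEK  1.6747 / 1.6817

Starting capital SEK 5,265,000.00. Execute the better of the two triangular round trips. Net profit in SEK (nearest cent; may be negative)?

Net profit: SEK 110,104.23

Best loop SEK → CNY → INR → SEK:
SEK 5,265,000.00 ÷ 1.6817 (buy CNY at ask) = CNY 3,130,760.54
CNY 3,130,760.54 ÷ 0.085621 (buy INR at ask) = INR 36,565,334.91
INR 36,565,334.91 × 0.14700 (sell INR at bid) = SEK 5,375,104.23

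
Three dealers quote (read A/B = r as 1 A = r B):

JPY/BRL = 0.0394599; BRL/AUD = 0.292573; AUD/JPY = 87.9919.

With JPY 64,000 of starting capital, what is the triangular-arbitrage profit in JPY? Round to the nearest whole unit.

Profit: JPY 1,015

Profitable loop is JPY → BRL → AUD → JPY:
JPY 64,000 × 0.0394599 = BRL 2,525.43
BRL 2,525.43 × 0.292573 = AUD 738.87
AUD 738.87 × 87.9919 = JPY 65,015
Profit = JPY 65,015 − JPY 64,000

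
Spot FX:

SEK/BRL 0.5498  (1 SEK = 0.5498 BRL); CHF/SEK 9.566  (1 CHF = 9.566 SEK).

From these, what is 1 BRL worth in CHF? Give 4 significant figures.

BRL/CHF = 0.1901

1 BRL ÷ 0.5498 = 1.81884 SEK
1.81884 SEK ÷ 9.566 = 0.190136 CHF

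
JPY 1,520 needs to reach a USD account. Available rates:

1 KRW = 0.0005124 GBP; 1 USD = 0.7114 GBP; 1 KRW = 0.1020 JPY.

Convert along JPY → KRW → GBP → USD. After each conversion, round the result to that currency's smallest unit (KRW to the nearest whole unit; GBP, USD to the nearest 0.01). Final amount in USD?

JPY 1,520 ÷ 0.1020 = KRW 14,902
KRW 14,902 × 0.0005124 = GBP 7.64
GBP 7.64 ÷ 0.7114 = USD 10.74

USD 10.74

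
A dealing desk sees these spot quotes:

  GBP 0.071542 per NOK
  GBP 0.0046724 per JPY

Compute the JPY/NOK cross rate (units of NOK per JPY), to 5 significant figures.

1 JPY × 0.0046724 = 0.0046724 GBP
0.0046724 GBP ÷ 0.071542 = 0.0653099 NOK

JPY/NOK = 0.065310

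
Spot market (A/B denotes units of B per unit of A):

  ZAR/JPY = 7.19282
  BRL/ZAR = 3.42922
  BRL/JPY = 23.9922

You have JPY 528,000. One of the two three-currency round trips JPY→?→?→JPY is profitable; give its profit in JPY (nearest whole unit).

Profitable loop is JPY → BRL → ZAR → JPY:
JPY 528,000 ÷ 23.9922 = BRL 22,007.15
BRL 22,007.15 × 3.42922 = ZAR 75,467.37
ZAR 75,467.37 × 7.19282 = JPY 542,823
Profit = JPY 542,823 − JPY 528,000

Profit: JPY 14,823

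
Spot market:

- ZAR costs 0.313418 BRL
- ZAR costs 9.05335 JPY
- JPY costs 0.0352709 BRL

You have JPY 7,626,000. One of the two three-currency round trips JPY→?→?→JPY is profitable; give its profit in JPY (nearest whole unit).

Profit: JPY 143,601

Profitable loop is JPY → BRL → ZAR → JPY:
JPY 7,626,000 × 0.0352709 = BRL 268,975.88
BRL 268,975.88 ÷ 0.313418 = ZAR 858,201.77
ZAR 858,201.77 × 9.05335 = JPY 7,769,601
Profit = JPY 7,769,601 − JPY 7,626,000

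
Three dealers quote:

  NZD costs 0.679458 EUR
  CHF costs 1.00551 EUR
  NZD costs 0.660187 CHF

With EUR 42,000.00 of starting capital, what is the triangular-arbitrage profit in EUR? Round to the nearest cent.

Profit: EUR 989.12

Profitable loop is EUR → CHF → NZD → EUR:
EUR 42,000.00 ÷ 1.00551 = CHF 41,769.85
CHF 41,769.85 ÷ 0.660187 = NZD 63,269.72
NZD 63,269.72 × 0.679458 = EUR 42,989.12
Profit = EUR 42,989.12 − EUR 42,000.00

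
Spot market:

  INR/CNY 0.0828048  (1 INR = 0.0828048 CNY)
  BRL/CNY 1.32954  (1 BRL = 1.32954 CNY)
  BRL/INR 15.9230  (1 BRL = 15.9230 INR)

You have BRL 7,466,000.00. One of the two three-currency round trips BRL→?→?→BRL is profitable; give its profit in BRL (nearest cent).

Profitable loop is BRL → CNY → INR → BRL:
BRL 7,466,000.00 × 1.32954 = CNY 9,926,345.64
CNY 9,926,345.64 ÷ 0.0828048 = INR 119,876,452.09
INR 119,876,452.09 ÷ 15.9230 = BRL 7,528,509.21
Profit = BRL 7,528,509.21 − BRL 7,466,000.00

Profit: BRL 62,509.21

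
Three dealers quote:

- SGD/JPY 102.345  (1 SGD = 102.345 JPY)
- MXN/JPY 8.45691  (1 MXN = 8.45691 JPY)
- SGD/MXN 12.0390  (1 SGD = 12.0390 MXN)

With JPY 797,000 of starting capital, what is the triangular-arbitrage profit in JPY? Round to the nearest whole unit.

Profitable loop is JPY → MXN → SGD → JPY:
JPY 797,000 ÷ 8.45691 = MXN 94,242.46
MXN 94,242.46 ÷ 12.0390 = SGD 7,828.10
SGD 7,828.10 × 102.345 = JPY 801,167
Profit = JPY 801,167 − JPY 797,000

Profit: JPY 4,167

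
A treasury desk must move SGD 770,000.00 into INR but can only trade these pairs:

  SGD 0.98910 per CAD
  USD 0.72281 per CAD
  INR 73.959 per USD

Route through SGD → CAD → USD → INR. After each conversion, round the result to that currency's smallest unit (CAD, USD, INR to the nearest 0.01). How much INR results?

SGD 770,000.00 ÷ 0.98910 = CAD 778,485.49
CAD 778,485.49 × 0.72281 = USD 562,697.10
USD 562,697.10 × 73.959 = INR 41,616,514.82

INR 41,616,514.82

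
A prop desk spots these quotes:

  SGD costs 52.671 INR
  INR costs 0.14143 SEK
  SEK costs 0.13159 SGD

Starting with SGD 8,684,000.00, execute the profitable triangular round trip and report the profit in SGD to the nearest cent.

Profitable loop is SGD → SEK → INR → SGD:
SGD 8,684,000.00 ÷ 0.13159 = SEK 65,992,856.60
SEK 65,992,856.60 ÷ 0.14143 = INR 466,611,444.53
INR 466,611,444.53 ÷ 52.671 = SGD 8,858,982.07
Profit = SGD 8,858,982.07 − SGD 8,684,000.00

Profit: SGD 174,982.07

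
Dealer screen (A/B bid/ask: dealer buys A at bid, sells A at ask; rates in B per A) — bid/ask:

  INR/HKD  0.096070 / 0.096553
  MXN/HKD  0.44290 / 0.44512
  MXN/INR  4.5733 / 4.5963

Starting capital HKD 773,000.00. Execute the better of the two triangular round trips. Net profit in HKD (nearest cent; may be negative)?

Net result: HKD -1,544.22 (no profitable arbitrage after spreads)

Best loop HKD → INR → MXN → HKD:
HKD 773,000.00 ÷ 0.096553 (buy INR at ask) = INR 8,005,965.64
INR 8,005,965.64 ÷ 4.5963 (buy MXN at ask) = MXN 1,741,828.35
MXN 1,741,828.35 × 0.44290 (sell MXN at bid) = HKD 771,455.78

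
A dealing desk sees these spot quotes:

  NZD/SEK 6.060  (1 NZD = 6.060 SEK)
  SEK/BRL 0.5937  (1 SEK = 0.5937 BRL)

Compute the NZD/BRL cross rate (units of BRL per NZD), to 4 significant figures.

NZD/BRL = 3.598

1 NZD × 6.060 = 6.06 SEK
6.06 SEK × 0.5937 = 3.59782 BRL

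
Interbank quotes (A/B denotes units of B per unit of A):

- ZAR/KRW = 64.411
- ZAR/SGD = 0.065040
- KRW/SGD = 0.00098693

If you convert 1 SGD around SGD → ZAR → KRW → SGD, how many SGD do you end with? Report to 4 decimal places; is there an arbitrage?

0.9774 (arbitrage exists)

Around SGD → ZAR → KRW → SGD: 1 ÷ 0.065040 × 64.411 × 0.00098693 = 0.977385
Product < 1; profitable direction is SGD → KRW → ZAR → SGD.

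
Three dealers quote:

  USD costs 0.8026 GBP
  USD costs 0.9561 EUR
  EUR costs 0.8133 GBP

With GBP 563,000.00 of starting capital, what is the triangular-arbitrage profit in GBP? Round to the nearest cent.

Profit: GBP 18,103.46

Profitable loop is GBP → EUR → USD → GBP:
GBP 563,000.00 ÷ 0.8133 = EUR 692,241.49
EUR 692,241.49 ÷ 0.9561 = USD 724,026.24
USD 724,026.24 × 0.8026 = GBP 581,103.46
Profit = GBP 581,103.46 − GBP 563,000.00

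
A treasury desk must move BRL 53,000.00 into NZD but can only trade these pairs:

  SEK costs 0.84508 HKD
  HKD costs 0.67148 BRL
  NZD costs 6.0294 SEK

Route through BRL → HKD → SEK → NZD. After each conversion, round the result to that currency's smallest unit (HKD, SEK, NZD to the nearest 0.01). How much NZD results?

NZD 15,490.69

BRL 53,000.00 ÷ 0.67148 = HKD 78,930.12
HKD 78,930.12 ÷ 0.84508 = SEK 93,399.58
SEK 93,399.58 ÷ 6.0294 = NZD 15,490.69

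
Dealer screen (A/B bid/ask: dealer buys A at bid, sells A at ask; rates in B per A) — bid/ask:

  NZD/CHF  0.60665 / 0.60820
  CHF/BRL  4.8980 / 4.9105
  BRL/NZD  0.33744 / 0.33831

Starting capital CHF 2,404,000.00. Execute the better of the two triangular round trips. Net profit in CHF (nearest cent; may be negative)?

Best loop CHF → BRL → NZD → CHF:
CHF 2,404,000.00 × 4.8980 (sell CHF at bid) = BRL 11,774,792.00
BRL 11,774,792.00 × 0.33744 (sell BRL at bid) = NZD 3,973,285.81
NZD 3,973,285.81 × 0.60665 (sell NZD at bid) = CHF 2,410,393.84

Net profit: CHF 6,393.84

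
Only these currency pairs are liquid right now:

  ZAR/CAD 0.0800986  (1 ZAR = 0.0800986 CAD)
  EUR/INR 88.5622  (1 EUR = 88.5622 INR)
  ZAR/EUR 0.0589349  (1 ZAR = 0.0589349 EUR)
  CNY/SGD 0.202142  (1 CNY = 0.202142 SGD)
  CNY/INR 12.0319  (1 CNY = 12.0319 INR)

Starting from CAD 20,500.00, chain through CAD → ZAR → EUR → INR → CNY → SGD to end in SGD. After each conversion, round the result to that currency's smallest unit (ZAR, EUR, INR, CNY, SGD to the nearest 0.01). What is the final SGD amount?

SGD 22,442.55

CAD 20,500.00 ÷ 0.0800986 = ZAR 255,934.56
ZAR 255,934.56 × 0.0589349 = EUR 15,083.48
EUR 15,083.48 × 88.5622 = INR 1,335,826.17
INR 1,335,826.17 ÷ 12.0319 = CNY 111,023.71
CNY 111,023.71 × 0.202142 = SGD 22,442.55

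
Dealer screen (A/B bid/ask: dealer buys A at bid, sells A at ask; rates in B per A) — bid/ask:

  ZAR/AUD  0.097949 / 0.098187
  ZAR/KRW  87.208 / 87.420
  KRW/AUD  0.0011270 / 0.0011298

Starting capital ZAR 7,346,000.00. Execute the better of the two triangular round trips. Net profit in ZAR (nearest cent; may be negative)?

Best loop ZAR → KRW → AUD → ZAR:
ZAR 7,346,000.00 × 87.208 (sell ZAR at bid) = KRW 640,629,968
KRW 640,629,968 × 0.0011270 (sell KRW at bid) = AUD 721,989.97
AUD 721,989.97 ÷ 0.098187 (buy ZAR at ask) = ZAR 7,353,213.50

Net profit: ZAR 7,213.50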